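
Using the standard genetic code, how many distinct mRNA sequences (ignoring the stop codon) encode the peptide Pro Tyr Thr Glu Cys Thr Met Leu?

3072

Pro: 4 codons.
Tyr: 2 codons.
Thr: 4 codons.
Glu: 2 codons.
Cys: 2 codons.
Thr: 4 codons.
Met: 1 codon.
Leu: 6 codons.
4 × 2 × 4 × 2 × 2 × 4 × 1 × 6 = 3072.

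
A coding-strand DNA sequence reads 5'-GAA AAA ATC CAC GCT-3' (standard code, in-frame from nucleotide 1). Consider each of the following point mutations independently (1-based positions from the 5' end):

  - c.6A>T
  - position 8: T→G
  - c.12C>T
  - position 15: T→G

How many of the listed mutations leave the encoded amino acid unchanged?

2

Codon 2: AAA (Lys) → AAT (Asn) — missense.
Codon 3: ATC (Ile) → AGC (Ser) — missense.
Codon 4: CAC (His) → CAT (His) — synonymous.
Codon 5: GCT (Ala) → GCG (Ala) — synonymous.
Synonymous: 2 of 4.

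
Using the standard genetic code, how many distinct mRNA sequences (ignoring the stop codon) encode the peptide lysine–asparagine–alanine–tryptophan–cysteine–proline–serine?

768

Lys: 2 codons.
Asn: 2 codons.
Ala: 4 codons.
Trp: 1 codon.
Cys: 2 codons.
Pro: 4 codons.
Ser: 6 codons.
2 × 2 × 4 × 1 × 2 × 4 × 6 = 768.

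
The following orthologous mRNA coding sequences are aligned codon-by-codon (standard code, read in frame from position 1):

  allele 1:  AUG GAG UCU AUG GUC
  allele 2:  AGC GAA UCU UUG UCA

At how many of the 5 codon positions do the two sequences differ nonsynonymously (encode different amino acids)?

Codon 1: AUG Met / AGC Ser — nonsynonymous.
Codon 2: GAG Glu / GAA Glu — synonymous.
Codon 3: UCU Ser / UCU Ser — identical.
Codon 4: AUG Met / UUG Leu — nonsynonymous.
Codon 5: GUC Val / UCA Ser — nonsynonymous.
Nonsynonymous differences: 3.

3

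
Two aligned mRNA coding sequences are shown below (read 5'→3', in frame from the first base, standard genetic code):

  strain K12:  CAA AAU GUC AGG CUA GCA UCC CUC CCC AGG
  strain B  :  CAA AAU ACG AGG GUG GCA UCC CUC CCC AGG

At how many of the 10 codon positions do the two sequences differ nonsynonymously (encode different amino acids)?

Codon 1: CAA Gln / CAA Gln — identical.
Codon 2: AAU Asn / AAU Asn — identical.
Codon 3: GUC Val / ACG Thr — nonsynonymous.
Codon 4: AGG Arg / AGG Arg — identical.
Codon 5: CUA Leu / GUG Val — nonsynonymous.
Codon 6: GCA Ala / GCA Ala — identical.
Codon 7: UCC Ser / UCC Ser — identical.
Codon 8: CUC Leu / CUC Leu — identical.
Codon 9: CCC Pro / CCC Pro — identical.
Codon 10: AGG Arg / AGG Arg — identical.
Nonsynonymous differences: 2.

2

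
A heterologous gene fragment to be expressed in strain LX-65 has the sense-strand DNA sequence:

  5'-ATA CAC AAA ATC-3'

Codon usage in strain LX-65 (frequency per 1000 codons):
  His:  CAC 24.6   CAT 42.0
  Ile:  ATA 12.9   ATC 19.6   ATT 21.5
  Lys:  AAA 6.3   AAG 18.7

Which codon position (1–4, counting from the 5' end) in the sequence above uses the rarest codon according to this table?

Codon 1 ATA (Ile): 12.9 per 1000.
Codon 2 CAC (His): 24.6 per 1000.
Codon 3 AAA (Lys): 6.3 per 1000.
Codon 4 ATC (Ile): 19.6 per 1000.
Lowest frequency is 6.3 at codon 3.

3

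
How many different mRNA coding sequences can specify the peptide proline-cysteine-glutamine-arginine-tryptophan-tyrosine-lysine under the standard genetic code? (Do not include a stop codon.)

384

Pro: 4 codons.
Cys: 2 codons.
Gln: 2 codons.
Arg: 6 codons.
Trp: 1 codon.
Tyr: 2 codons.
Lys: 2 codons.
4 × 2 × 2 × 6 × 1 × 2 × 2 = 384.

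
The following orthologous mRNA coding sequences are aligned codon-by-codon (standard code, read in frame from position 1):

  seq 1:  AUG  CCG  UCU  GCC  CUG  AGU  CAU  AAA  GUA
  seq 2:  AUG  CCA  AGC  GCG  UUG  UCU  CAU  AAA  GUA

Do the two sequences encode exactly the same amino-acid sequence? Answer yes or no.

yes

Codon 1: AUG Met / AUG Met — identical.
Codon 2: CCG Pro / CCA Pro — synonymous.
Codon 3: UCU Ser / AGC Ser — synonymous.
Codon 4: GCC Ala / GCG Ala — synonymous.
Codon 5: CUG Leu / UUG Leu — synonymous.
Codon 6: AGU Ser / UCU Ser — synonymous.
Codon 7: CAU His / CAU His — identical.
Codon 8: AAA Lys / AAA Lys — identical.
Codon 9: GUA Val / GUA Val — identical.
Nonsynonymous differences: 0 → same protein.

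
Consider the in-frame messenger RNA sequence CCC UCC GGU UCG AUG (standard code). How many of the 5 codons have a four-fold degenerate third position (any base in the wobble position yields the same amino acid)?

Codon 1 CCC (Pro): third position 4-fold.
Codon 2 UCC (Ser): third position 4-fold.
Codon 3 GGU (Gly): third position 4-fold.
Codon 4 UCG (Ser): third position 4-fold.
Codon 5 AUG (Met): third position 1-fold.
Four-fold degenerate third positions: 4.

4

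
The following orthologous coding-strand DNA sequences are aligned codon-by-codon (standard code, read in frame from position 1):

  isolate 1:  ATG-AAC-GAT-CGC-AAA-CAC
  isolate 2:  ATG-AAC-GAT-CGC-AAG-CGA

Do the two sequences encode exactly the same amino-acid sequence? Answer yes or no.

Codon 1: ATG Met / ATG Met — identical.
Codon 2: AAC Asn / AAC Asn — identical.
Codon 3: GAT Asp / GAT Asp — identical.
Codon 4: CGC Arg / CGC Arg — identical.
Codon 5: AAA Lys / AAG Lys — synonymous.
Codon 6: CAC His / CGA Arg — nonsynonymous.
Nonsynonymous differences: 1 → different protein.

no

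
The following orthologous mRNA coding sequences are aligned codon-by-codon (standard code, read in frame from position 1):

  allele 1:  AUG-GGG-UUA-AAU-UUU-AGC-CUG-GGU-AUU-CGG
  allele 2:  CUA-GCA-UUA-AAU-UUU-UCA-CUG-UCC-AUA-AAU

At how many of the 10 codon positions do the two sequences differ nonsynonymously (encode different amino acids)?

Codon 1: AUG Met / CUA Leu — nonsynonymous.
Codon 2: GGG Gly / GCA Ala — nonsynonymous.
Codon 3: UUA Leu / UUA Leu — identical.
Codon 4: AAU Asn / AAU Asn — identical.
Codon 5: UUU Phe / UUU Phe — identical.
Codon 6: AGC Ser / UCA Ser — synonymous.
Codon 7: CUG Leu / CUG Leu — identical.
Codon 8: GGU Gly / UCC Ser — nonsynonymous.
Codon 9: AUU Ile / AUA Ile — synonymous.
Codon 10: CGG Arg / AAU Asn — nonsynonymous.
Nonsynonymous differences: 4.

4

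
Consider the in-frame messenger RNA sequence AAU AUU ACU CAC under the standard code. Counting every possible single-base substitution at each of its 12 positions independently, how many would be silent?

7

Codon 1 (AAU, Asn): 1 synonymous substitution.
Codon 2 (AUU, Ile): 2 synonymous substitutions.
Codon 3 (ACU, Thr): 3 synonymous substitutions.
Codon 4 (CAC, His): 1 synonymous substitution.
Total: 1 + 2 + 3 + 1 = 7.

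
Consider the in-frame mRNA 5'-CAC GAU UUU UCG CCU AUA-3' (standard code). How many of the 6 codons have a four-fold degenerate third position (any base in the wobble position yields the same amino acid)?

Codon 1 CAC (His): third position 2-fold.
Codon 2 GAU (Asp): third position 2-fold.
Codon 3 UUU (Phe): third position 2-fold.
Codon 4 UCG (Ser): third position 4-fold.
Codon 5 CCU (Pro): third position 4-fold.
Codon 6 AUA (Ile): third position 3-fold.
Four-fold degenerate third positions: 2.

2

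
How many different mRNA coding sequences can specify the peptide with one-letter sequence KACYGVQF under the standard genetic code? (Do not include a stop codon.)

Lys: 2 codons.
Ala: 4 codons.
Cys: 2 codons.
Tyr: 2 codons.
Gly: 4 codons.
Val: 4 codons.
Gln: 2 codons.
Phe: 2 codons.
2 × 4 × 2 × 2 × 4 × 4 × 2 × 2 = 2048.

2048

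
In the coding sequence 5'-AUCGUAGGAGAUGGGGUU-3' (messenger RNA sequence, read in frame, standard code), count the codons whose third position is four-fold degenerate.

4

Codon 1 AUC (Ile): third position 3-fold.
Codon 2 GUA (Val): third position 4-fold.
Codon 3 GGA (Gly): third position 4-fold.
Codon 4 GAU (Asp): third position 2-fold.
Codon 5 GGG (Gly): third position 4-fold.
Codon 6 GUU (Val): third position 4-fold.
Four-fold degenerate third positions: 4.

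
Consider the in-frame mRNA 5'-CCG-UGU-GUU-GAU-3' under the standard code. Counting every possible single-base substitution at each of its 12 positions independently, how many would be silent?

Codon 1 (CCG, Pro): 3 synonymous substitutions.
Codon 2 (UGU, Cys): 1 synonymous substitution.
Codon 3 (GUU, Val): 3 synonymous substitutions.
Codon 4 (GAU, Asp): 1 synonymous substitution.
Total: 3 + 1 + 3 + 1 = 8.

8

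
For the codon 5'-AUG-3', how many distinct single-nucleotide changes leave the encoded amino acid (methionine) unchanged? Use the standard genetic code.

0

Position 1: none → 0 synonymous.
Position 2: none → 0 synonymous.
Position 3: none → 0 synonymous.
Total: 0 + 0 + 0 = 0.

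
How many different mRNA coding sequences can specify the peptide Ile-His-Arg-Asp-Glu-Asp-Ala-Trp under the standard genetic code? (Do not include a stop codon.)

Ile: 3 codons.
His: 2 codons.
Arg: 6 codons.
Asp: 2 codons.
Glu: 2 codons.
Asp: 2 codons.
Ala: 4 codons.
Trp: 1 codon.
3 × 2 × 6 × 2 × 2 × 2 × 4 × 1 = 1152.

1152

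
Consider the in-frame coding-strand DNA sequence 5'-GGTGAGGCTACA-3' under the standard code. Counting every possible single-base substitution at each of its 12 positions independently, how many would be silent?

10

Codon 1 (GGT, Gly): 3 synonymous substitutions.
Codon 2 (GAG, Glu): 1 synonymous substitution.
Codon 3 (GCT, Ala): 3 synonymous substitutions.
Codon 4 (ACA, Thr): 3 synonymous substitutions.
Total: 3 + 1 + 3 + 3 = 10.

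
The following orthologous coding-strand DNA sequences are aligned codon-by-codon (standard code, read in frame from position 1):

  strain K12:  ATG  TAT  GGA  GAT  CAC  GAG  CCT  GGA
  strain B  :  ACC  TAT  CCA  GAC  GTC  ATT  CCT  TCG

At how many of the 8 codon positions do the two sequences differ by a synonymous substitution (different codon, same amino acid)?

1

Codon 1: ATG Met / ACC Thr — nonsynonymous.
Codon 2: TAT Tyr / TAT Tyr — identical.
Codon 3: GGA Gly / CCA Pro — nonsynonymous.
Codon 4: GAT Asp / GAC Asp — synonymous.
Codon 5: CAC His / GTC Val — nonsynonymous.
Codon 6: GAG Glu / ATT Ile — nonsynonymous.
Codon 7: CCT Pro / CCT Pro — identical.
Codon 8: GGA Gly / TCG Ser — nonsynonymous.
Synonymous differences: 1.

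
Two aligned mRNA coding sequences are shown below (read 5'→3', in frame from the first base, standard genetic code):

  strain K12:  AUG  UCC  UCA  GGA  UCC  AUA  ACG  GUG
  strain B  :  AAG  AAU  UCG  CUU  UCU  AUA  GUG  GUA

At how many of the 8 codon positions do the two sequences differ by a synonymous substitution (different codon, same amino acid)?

3

Codon 1: AUG Met / AAG Lys — nonsynonymous.
Codon 2: UCC Ser / AAU Asn — nonsynonymous.
Codon 3: UCA Ser / UCG Ser — synonymous.
Codon 4: GGA Gly / CUU Leu — nonsynonymous.
Codon 5: UCC Ser / UCU Ser — synonymous.
Codon 6: AUA Ile / AUA Ile — identical.
Codon 7: ACG Thr / GUG Val — nonsynonymous.
Codon 8: GUG Val / GUA Val — synonymous.
Synonymous differences: 3.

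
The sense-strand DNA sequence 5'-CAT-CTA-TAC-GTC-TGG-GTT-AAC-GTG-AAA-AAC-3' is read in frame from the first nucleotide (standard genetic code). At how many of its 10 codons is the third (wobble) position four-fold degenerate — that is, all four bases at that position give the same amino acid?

Codon 1 CAT (His): third position 2-fold.
Codon 2 CTA (Leu): third position 4-fold.
Codon 3 TAC (Tyr): third position 2-fold.
Codon 4 GTC (Val): third position 4-fold.
Codon 5 TGG (Trp): third position 1-fold.
Codon 6 GTT (Val): third position 4-fold.
Codon 7 AAC (Asn): third position 2-fold.
Codon 8 GTG (Val): third position 4-fold.
Codon 9 AAA (Lys): third position 2-fold.
Codon 10 AAC (Asn): third position 2-fold.
Four-fold degenerate third positions: 4.

4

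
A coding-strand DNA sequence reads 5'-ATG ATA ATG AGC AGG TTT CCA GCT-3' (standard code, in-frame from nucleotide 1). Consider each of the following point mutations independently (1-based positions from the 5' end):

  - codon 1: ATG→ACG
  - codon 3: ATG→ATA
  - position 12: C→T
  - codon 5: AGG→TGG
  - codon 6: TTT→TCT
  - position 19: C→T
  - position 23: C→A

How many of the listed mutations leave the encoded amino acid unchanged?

1

Codon 1: ATG (Met) → ACG (Thr) — missense.
Codon 3: ATG (Met) → ATA (Ile) — missense.
Codon 4: AGC (Ser) → AGT (Ser) — synonymous.
Codon 5: AGG (Arg) → TGG (Trp) — missense.
Codon 6: TTT (Phe) → TCT (Ser) — missense.
Codon 7: CCA (Pro) → TCA (Ser) — missense.
Codon 8: GCT (Ala) → GAT (Asp) — missense.
Synonymous: 1 of 7.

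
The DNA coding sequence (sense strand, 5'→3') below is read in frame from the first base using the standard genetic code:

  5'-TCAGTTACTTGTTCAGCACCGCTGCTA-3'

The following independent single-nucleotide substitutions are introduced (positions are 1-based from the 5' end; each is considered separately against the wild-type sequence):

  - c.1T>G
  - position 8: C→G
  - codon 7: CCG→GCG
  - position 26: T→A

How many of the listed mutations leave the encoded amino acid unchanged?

0

Codon 1: TCA (Ser) → GCA (Ala) — missense.
Codon 3: ACT (Thr) → AGT (Ser) — missense.
Codon 7: CCG (Pro) → GCG (Ala) — missense.
Codon 9: CTA (Leu) → CAA (Gln) — missense.
Synonymous: 0 of 4.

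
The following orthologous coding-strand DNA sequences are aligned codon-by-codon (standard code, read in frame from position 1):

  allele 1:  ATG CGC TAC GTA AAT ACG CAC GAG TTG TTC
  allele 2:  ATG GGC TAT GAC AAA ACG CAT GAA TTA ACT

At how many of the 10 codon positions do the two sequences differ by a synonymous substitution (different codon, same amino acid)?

Codon 1: ATG Met / ATG Met — identical.
Codon 2: CGC Arg / GGC Gly — nonsynonymous.
Codon 3: TAC Tyr / TAT Tyr — synonymous.
Codon 4: GTA Val / GAC Asp — nonsynonymous.
Codon 5: AAT Asn / AAA Lys — nonsynonymous.
Codon 6: ACG Thr / ACG Thr — identical.
Codon 7: CAC His / CAT His — synonymous.
Codon 8: GAG Glu / GAA Glu — synonymous.
Codon 9: TTG Leu / TTA Leu — synonymous.
Codon 10: TTC Phe / ACT Thr — nonsynonymous.
Synonymous differences: 4.

4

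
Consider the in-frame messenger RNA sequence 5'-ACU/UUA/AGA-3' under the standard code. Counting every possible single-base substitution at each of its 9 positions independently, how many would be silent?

Codon 1 (ACU, Thr): 3 synonymous substitutions.
Codon 2 (UUA, Leu): 2 synonymous substitutions.
Codon 3 (AGA, Arg): 2 synonymous substitutions.
Total: 3 + 2 + 2 = 7.

7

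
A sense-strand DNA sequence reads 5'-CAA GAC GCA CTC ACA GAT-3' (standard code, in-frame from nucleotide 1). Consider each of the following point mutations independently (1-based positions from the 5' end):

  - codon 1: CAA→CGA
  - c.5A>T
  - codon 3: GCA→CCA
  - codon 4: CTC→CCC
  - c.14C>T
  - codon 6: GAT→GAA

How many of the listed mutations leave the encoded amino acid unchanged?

0

Codon 1: CAA (Gln) → CGA (Arg) — missense.
Codon 2: GAC (Asp) → GTC (Val) — missense.
Codon 3: GCA (Ala) → CCA (Pro) — missense.
Codon 4: CTC (Leu) → CCC (Pro) — missense.
Codon 5: ACA (Thr) → ATA (Ile) — missense.
Codon 6: GAT (Asp) → GAA (Glu) — missense.
Synonymous: 0 of 6.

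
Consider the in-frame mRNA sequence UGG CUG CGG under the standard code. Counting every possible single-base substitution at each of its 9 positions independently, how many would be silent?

Codon 1 (UGG, Trp): 0 synonymous substitutions.
Codon 2 (CUG, Leu): 4 synonymous substitutions.
Codon 3 (CGG, Arg): 4 synonymous substitutions.
Total: 0 + 4 + 4 = 8.

8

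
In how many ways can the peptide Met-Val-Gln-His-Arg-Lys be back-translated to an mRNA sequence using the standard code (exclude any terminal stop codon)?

192

Met: 1 codon.
Val: 4 codons.
Gln: 2 codons.
His: 2 codons.
Arg: 6 codons.
Lys: 2 codons.
1 × 4 × 2 × 2 × 6 × 2 = 192.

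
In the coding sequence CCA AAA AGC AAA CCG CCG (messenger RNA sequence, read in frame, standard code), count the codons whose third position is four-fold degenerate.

3

Codon 1 CCA (Pro): third position 4-fold.
Codon 2 AAA (Lys): third position 2-fold.
Codon 3 AGC (Ser): third position 2-fold.
Codon 4 AAA (Lys): third position 2-fold.
Codon 5 CCG (Pro): third position 4-fold.
Codon 6 CCG (Pro): third position 4-fold.
Four-fold degenerate third positions: 3.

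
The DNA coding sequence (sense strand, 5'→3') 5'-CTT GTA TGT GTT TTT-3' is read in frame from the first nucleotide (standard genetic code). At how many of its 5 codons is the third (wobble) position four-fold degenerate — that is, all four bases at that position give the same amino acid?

3

Codon 1 CTT (Leu): third position 4-fold.
Codon 2 GTA (Val): third position 4-fold.
Codon 3 TGT (Cys): third position 2-fold.
Codon 4 GTT (Val): third position 4-fold.
Codon 5 TTT (Phe): third position 2-fold.
Four-fold degenerate third positions: 3.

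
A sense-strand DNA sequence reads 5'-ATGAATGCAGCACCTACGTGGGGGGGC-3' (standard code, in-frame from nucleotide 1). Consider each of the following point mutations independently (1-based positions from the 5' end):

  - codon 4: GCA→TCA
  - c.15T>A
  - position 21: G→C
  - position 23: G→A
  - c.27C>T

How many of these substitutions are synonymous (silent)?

2

Codon 4: GCA (Ala) → TCA (Ser) — missense.
Codon 5: CCT (Pro) → CCA (Pro) — synonymous.
Codon 7: TGG (Trp) → TGC (Cys) — missense.
Codon 8: GGG (Gly) → GAG (Glu) — missense.
Codon 9: GGC (Gly) → GGT (Gly) — synonymous.
Synonymous: 2 of 5.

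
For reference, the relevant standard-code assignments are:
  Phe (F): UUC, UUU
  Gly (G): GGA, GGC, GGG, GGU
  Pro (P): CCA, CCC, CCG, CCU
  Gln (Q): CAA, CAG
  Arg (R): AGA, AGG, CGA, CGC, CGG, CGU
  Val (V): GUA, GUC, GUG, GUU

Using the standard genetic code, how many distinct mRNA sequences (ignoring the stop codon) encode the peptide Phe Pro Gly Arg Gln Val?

Phe: 2 codons.
Pro: 4 codons.
Gly: 4 codons.
Arg: 6 codons.
Gln: 2 codons.
Val: 4 codons.
2 × 4 × 4 × 6 × 2 × 4 = 1536.

1536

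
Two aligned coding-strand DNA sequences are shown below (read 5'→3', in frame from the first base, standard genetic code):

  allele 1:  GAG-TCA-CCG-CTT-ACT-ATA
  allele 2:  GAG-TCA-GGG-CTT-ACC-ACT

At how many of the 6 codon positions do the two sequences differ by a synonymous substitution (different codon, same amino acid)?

1

Codon 1: GAG Glu / GAG Glu — identical.
Codon 2: TCA Ser / TCA Ser — identical.
Codon 3: CCG Pro / GGG Gly — nonsynonymous.
Codon 4: CTT Leu / CTT Leu — identical.
Codon 5: ACT Thr / ACC Thr — synonymous.
Codon 6: ATA Ile / ACT Thr — nonsynonymous.
Synonymous differences: 1.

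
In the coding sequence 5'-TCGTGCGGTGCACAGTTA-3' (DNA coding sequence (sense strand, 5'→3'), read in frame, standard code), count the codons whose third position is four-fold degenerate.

Codon 1 TCG (Ser): third position 4-fold.
Codon 2 TGC (Cys): third position 2-fold.
Codon 3 GGT (Gly): third position 4-fold.
Codon 4 GCA (Ala): third position 4-fold.
Codon 5 CAG (Gln): third position 2-fold.
Codon 6 TTA (Leu): third position 2-fold.
Four-fold degenerate third positions: 3.

3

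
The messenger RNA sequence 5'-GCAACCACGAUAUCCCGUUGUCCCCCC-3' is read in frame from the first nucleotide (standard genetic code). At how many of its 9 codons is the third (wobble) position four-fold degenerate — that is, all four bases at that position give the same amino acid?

7

Codon 1 GCA (Ala): third position 4-fold.
Codon 2 ACC (Thr): third position 4-fold.
Codon 3 ACG (Thr): third position 4-fold.
Codon 4 AUA (Ile): third position 3-fold.
Codon 5 UCC (Ser): third position 4-fold.
Codon 6 CGU (Arg): third position 4-fold.
Codon 7 UGU (Cys): third position 2-fold.
Codon 8 CCC (Pro): third position 4-fold.
Codon 9 CCC (Pro): third position 4-fold.
Four-fold degenerate third positions: 7.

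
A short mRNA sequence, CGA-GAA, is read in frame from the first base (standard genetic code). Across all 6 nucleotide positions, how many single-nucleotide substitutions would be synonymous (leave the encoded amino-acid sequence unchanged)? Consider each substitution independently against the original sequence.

Codon 1 (CGA, Arg): 4 synonymous substitutions.
Codon 2 (GAA, Glu): 1 synonymous substitution.
Total: 4 + 1 = 5.

5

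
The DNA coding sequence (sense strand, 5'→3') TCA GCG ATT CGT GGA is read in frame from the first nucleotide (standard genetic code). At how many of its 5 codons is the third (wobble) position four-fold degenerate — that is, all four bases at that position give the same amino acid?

4

Codon 1 TCA (Ser): third position 4-fold.
Codon 2 GCG (Ala): third position 4-fold.
Codon 3 ATT (Ile): third position 3-fold.
Codon 4 CGT (Arg): third position 4-fold.
Codon 5 GGA (Gly): third position 4-fold.
Four-fold degenerate third positions: 4.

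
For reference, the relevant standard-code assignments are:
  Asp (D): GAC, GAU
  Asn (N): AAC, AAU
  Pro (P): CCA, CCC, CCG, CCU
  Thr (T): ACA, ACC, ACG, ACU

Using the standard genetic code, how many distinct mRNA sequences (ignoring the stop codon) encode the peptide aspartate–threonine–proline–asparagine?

Asp: 2 codons.
Thr: 4 codons.
Pro: 4 codons.
Asn: 2 codons.
2 × 4 × 4 × 2 = 64.

64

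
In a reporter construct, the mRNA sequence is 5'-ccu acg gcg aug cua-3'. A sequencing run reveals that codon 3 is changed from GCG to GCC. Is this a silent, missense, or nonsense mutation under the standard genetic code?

Position 9 falls in codon 3: GCG → Ala.
After the substitution the codon is GCC → Ala.
Both encode Ala, so the change is synonymous.

silent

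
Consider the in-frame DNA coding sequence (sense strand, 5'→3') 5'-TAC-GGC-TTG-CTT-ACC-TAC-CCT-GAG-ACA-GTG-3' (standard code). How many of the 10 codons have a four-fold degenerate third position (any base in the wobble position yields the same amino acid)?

6

Codon 1 TAC (Tyr): third position 2-fold.
Codon 2 GGC (Gly): third position 4-fold.
Codon 3 TTG (Leu): third position 2-fold.
Codon 4 CTT (Leu): third position 4-fold.
Codon 5 ACC (Thr): third position 4-fold.
Codon 6 TAC (Tyr): third position 2-fold.
Codon 7 CCT (Pro): third position 4-fold.
Codon 8 GAG (Glu): third position 2-fold.
Codon 9 ACA (Thr): third position 4-fold.
Codon 10 GTG (Val): third position 4-fold.
Four-fold degenerate third positions: 6.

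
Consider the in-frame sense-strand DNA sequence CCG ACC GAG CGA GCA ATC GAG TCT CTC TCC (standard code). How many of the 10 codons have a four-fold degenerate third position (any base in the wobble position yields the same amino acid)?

7

Codon 1 CCG (Pro): third position 4-fold.
Codon 2 ACC (Thr): third position 4-fold.
Codon 3 GAG (Glu): third position 2-fold.
Codon 4 CGA (Arg): third position 4-fold.
Codon 5 GCA (Ala): third position 4-fold.
Codon 6 ATC (Ile): third position 3-fold.
Codon 7 GAG (Glu): third position 2-fold.
Codon 8 TCT (Ser): third position 4-fold.
Codon 9 CTC (Leu): third position 4-fold.
Codon 10 TCC (Ser): third position 4-fold.
Four-fold degenerate third positions: 7.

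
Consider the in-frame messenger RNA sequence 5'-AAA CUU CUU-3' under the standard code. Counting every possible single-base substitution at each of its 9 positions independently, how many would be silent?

7

Codon 1 (AAA, Lys): 1 synonymous substitution.
Codon 2 (CUU, Leu): 3 synonymous substitutions.
Codon 3 (CUU, Leu): 3 synonymous substitutions.
Total: 1 + 3 + 3 = 7.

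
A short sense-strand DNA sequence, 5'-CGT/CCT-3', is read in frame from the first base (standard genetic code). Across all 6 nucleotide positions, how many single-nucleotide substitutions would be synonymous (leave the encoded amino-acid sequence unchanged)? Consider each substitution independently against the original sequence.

Codon 1 (CGT, Arg): 3 synonymous substitutions.
Codon 2 (CCT, Pro): 3 synonymous substitutions.
Total: 3 + 3 = 6.

6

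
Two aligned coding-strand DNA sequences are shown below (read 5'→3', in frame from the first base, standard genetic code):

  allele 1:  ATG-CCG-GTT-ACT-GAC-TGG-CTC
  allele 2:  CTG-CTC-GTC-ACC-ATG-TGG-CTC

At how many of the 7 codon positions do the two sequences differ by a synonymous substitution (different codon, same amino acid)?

Codon 1: ATG Met / CTG Leu — nonsynonymous.
Codon 2: CCG Pro / CTC Leu — nonsynonymous.
Codon 3: GTT Val / GTC Val — synonymous.
Codon 4: ACT Thr / ACC Thr — synonymous.
Codon 5: GAC Asp / ATG Met — nonsynonymous.
Codon 6: TGG Trp / TGG Trp — identical.
Codon 7: CTC Leu / CTC Leu — identical.
Synonymous differences: 2.

2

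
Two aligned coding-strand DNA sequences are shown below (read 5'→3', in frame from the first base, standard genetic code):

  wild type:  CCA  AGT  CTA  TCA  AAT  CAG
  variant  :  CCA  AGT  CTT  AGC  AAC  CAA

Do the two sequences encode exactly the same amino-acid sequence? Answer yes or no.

Codon 1: CCA Pro / CCA Pro — identical.
Codon 2: AGT Ser / AGT Ser — identical.
Codon 3: CTA Leu / CTT Leu — synonymous.
Codon 4: TCA Ser / AGC Ser — synonymous.
Codon 5: AAT Asn / AAC Asn — synonymous.
Codon 6: CAG Gln / CAA Gln — synonymous.
Nonsynonymous differences: 0 → same protein.

yes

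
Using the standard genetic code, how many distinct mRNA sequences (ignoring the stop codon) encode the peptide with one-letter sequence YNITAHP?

Tyr: 2 codons.
Asn: 2 codons.
Ile: 3 codons.
Thr: 4 codons.
Ala: 4 codons.
His: 2 codons.
Pro: 4 codons.
2 × 2 × 3 × 4 × 4 × 2 × 4 = 1536.

1536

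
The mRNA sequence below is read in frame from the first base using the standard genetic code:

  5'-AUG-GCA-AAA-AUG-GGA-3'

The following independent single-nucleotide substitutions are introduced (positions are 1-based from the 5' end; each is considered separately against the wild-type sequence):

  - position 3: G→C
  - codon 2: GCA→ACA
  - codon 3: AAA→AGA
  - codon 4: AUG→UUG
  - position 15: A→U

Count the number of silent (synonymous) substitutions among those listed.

Codon 1: AUG (Met) → AUC (Ile) — missense.
Codon 2: GCA (Ala) → ACA (Thr) — missense.
Codon 3: AAA (Lys) → AGA (Arg) — missense.
Codon 4: AUG (Met) → UUG (Leu) — missense.
Codon 5: GGA (Gly) → GGU (Gly) — synonymous.
Synonymous: 1 of 5.

1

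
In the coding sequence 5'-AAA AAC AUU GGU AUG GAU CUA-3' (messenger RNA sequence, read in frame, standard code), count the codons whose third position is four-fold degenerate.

Codon 1 AAA (Lys): third position 2-fold.
Codon 2 AAC (Asn): third position 2-fold.
Codon 3 AUU (Ile): third position 3-fold.
Codon 4 GGU (Gly): third position 4-fold.
Codon 5 AUG (Met): third position 1-fold.
Codon 6 GAU (Asp): third position 2-fold.
Codon 7 CUA (Leu): third position 4-fold.
Four-fold degenerate third positions: 2.

2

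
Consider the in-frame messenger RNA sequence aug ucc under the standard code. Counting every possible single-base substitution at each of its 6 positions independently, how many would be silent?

Codon 1 (AUG, Met): 0 synonymous substitutions.
Codon 2 (UCC, Ser): 3 synonymous substitutions.
Total: 0 + 3 = 3.

3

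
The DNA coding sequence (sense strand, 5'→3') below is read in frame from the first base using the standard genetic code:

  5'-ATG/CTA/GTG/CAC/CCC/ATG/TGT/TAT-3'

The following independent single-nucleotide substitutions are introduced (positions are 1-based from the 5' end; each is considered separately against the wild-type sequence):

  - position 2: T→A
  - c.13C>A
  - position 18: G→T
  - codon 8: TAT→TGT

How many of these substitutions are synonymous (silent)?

0

Codon 1: ATG (Met) → AAG (Lys) — missense.
Codon 5: CCC (Pro) → ACC (Thr) — missense.
Codon 6: ATG (Met) → ATT (Ile) — missense.
Codon 8: TAT (Tyr) → TGT (Cys) — missense.
Synonymous: 0 of 4.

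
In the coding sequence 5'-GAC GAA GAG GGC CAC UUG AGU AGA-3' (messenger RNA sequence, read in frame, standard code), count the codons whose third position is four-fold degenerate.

Codon 1 GAC (Asp): third position 2-fold.
Codon 2 GAA (Glu): third position 2-fold.
Codon 3 GAG (Glu): third position 2-fold.
Codon 4 GGC (Gly): third position 4-fold.
Codon 5 CAC (His): third position 2-fold.
Codon 6 UUG (Leu): third position 2-fold.
Codon 7 AGU (Ser): third position 2-fold.
Codon 8 AGA (Arg): third position 2-fold.
Four-fold degenerate third positions: 1.

1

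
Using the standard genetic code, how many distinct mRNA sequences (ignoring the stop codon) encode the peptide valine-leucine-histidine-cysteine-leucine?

576

Val: 4 codons.
Leu: 6 codons.
His: 2 codons.
Cys: 2 codons.
Leu: 6 codons.
4 × 6 × 2 × 2 × 6 = 576.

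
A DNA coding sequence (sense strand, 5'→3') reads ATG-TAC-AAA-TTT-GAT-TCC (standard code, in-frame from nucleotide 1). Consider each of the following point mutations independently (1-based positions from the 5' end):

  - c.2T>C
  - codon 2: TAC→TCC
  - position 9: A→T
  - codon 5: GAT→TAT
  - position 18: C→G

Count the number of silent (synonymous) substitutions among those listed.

1

Codon 1: ATG (Met) → ACG (Thr) — missense.
Codon 2: TAC (Tyr) → TCC (Ser) — missense.
Codon 3: AAA (Lys) → AAT (Asn) — missense.
Codon 5: GAT (Asp) → TAT (Tyr) — missense.
Codon 6: TCC (Ser) → TCG (Ser) — synonymous.
Synonymous: 1 of 5.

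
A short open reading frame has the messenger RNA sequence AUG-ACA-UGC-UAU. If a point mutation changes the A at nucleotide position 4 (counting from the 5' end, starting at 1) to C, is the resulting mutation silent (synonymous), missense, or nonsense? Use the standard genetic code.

missense

Position 4 falls in codon 2: ACA → Thr.
After the substitution the codon is CCA → Pro.
Thr ≠ Pro, so this is a missense mutation.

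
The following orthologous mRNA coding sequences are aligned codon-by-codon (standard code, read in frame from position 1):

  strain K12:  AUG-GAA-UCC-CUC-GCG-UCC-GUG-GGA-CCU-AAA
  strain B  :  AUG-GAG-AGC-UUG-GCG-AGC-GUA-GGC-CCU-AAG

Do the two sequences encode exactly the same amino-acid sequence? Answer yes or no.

Codon 1: AUG Met / AUG Met — identical.
Codon 2: GAA Glu / GAG Glu — synonymous.
Codon 3: UCC Ser / AGC Ser — synonymous.
Codon 4: CUC Leu / UUG Leu — synonymous.
Codon 5: GCG Ala / GCG Ala — identical.
Codon 6: UCC Ser / AGC Ser — synonymous.
Codon 7: GUG Val / GUA Val — synonymous.
Codon 8: GGA Gly / GGC Gly — synonymous.
Codon 9: CCU Pro / CCU Pro — identical.
Codon 10: AAA Lys / AAG Lys — synonymous.
Nonsynonymous differences: 0 → same protein.

yes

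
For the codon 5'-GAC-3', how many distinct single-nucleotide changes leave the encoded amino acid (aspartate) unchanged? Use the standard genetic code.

Position 1: none → 0 synonymous.
Position 2: none → 0 synonymous.
Position 3: GAU → 1 synonymous.
Total: 0 + 0 + 1 = 1.

1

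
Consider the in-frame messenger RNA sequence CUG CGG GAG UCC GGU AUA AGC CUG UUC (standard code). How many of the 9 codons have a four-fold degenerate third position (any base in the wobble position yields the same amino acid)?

5

Codon 1 CUG (Leu): third position 4-fold.
Codon 2 CGG (Arg): third position 4-fold.
Codon 3 GAG (Glu): third position 2-fold.
Codon 4 UCC (Ser): third position 4-fold.
Codon 5 GGU (Gly): third position 4-fold.
Codon 6 AUA (Ile): third position 3-fold.
Codon 7 AGC (Ser): third position 2-fold.
Codon 8 CUG (Leu): third position 4-fold.
Codon 9 UUC (Phe): third position 2-fold.
Four-fold degenerate third positions: 5.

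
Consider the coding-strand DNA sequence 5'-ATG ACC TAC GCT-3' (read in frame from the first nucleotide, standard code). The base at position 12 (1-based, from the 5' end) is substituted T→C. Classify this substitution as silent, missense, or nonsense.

silent

Position 12 falls in codon 4: GCT → Ala.
After the substitution the codon is GCC → Ala.
Both encode Ala, so the change is synonymous.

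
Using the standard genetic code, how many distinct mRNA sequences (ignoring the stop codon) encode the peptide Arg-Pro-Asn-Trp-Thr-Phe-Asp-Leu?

Arg: 6 codons.
Pro: 4 codons.
Asn: 2 codons.
Trp: 1 codon.
Thr: 4 codons.
Phe: 2 codons.
Asp: 2 codons.
Leu: 6 codons.
6 × 4 × 2 × 1 × 4 × 2 × 2 × 6 = 4608.

4608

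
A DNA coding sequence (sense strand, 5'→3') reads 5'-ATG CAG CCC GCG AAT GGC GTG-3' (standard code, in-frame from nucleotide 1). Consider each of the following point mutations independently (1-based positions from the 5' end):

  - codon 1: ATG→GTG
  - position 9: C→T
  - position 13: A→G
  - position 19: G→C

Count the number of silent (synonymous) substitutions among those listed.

1

Codon 1: ATG (Met) → GTG (Val) — missense.
Codon 3: CCC (Pro) → CCT (Pro) — synonymous.
Codon 5: AAT (Asn) → GAT (Asp) — missense.
Codon 7: GTG (Val) → CTG (Leu) — missense.
Synonymous: 1 of 4.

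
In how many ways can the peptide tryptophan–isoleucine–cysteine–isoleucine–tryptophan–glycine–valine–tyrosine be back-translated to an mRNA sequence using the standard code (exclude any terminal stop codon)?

576

Trp: 1 codon.
Ile: 3 codons.
Cys: 2 codons.
Ile: 3 codons.
Trp: 1 codon.
Gly: 4 codons.
Val: 4 codons.
Tyr: 2 codons.
1 × 3 × 2 × 3 × 1 × 4 × 4 × 2 = 576.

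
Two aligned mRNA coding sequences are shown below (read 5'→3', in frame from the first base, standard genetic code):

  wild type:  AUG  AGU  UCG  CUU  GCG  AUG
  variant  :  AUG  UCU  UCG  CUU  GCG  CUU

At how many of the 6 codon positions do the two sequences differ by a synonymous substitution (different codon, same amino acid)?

1

Codon 1: AUG Met / AUG Met — identical.
Codon 2: AGU Ser / UCU Ser — synonymous.
Codon 3: UCG Ser / UCG Ser — identical.
Codon 4: CUU Leu / CUU Leu — identical.
Codon 5: GCG Ala / GCG Ala — identical.
Codon 6: AUG Met / CUU Leu — nonsynonymous.
Synonymous differences: 1.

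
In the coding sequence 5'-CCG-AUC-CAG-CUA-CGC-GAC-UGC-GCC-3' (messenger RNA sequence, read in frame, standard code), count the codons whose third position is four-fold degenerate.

Codon 1 CCG (Pro): third position 4-fold.
Codon 2 AUC (Ile): third position 3-fold.
Codon 3 CAG (Gln): third position 2-fold.
Codon 4 CUA (Leu): third position 4-fold.
Codon 5 CGC (Arg): third position 4-fold.
Codon 6 GAC (Asp): third position 2-fold.
Codon 7 UGC (Cys): third position 2-fold.
Codon 8 GCC (Ala): third position 4-fold.
Four-fold degenerate third positions: 4.

4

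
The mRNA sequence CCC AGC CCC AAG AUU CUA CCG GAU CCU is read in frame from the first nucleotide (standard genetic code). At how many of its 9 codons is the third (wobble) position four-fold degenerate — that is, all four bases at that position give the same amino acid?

5

Codon 1 CCC (Pro): third position 4-fold.
Codon 2 AGC (Ser): third position 2-fold.
Codon 3 CCC (Pro): third position 4-fold.
Codon 4 AAG (Lys): third position 2-fold.
Codon 5 AUU (Ile): third position 3-fold.
Codon 6 CUA (Leu): third position 4-fold.
Codon 7 CCG (Pro): third position 4-fold.
Codon 8 GAU (Asp): third position 2-fold.
Codon 9 CCU (Pro): third position 4-fold.
Four-fold degenerate third positions: 5.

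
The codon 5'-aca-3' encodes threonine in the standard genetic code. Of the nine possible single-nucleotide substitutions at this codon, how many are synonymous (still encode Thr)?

3

Position 1: none → 0 synonymous.
Position 2: none → 0 synonymous.
Position 3: ACU, ACC, ACG → 3 synonymous.
Total: 0 + 0 + 3 = 3.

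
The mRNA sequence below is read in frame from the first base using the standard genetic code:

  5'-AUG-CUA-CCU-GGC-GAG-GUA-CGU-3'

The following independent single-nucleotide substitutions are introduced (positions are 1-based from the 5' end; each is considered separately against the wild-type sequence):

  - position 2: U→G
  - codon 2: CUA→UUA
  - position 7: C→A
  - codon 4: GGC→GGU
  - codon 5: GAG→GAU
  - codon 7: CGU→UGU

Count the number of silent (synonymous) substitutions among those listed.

2

Codon 1: AUG (Met) → AGG (Arg) — missense.
Codon 2: CUA (Leu) → UUA (Leu) — synonymous.
Codon 3: CCU (Pro) → ACU (Thr) — missense.
Codon 4: GGC (Gly) → GGU (Gly) — synonymous.
Codon 5: GAG (Glu) → GAU (Asp) — missense.
Codon 7: CGU (Arg) → UGU (Cys) — missense.
Synonymous: 2 of 6.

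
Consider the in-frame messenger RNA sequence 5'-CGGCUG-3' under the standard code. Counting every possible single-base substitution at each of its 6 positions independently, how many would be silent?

8

Codon 1 (CGG, Arg): 4 synonymous substitutions.
Codon 2 (CUG, Leu): 4 synonymous substitutions.
Total: 4 + 4 = 8.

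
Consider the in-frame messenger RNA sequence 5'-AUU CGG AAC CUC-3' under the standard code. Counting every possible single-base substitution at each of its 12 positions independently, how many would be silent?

10

Codon 1 (AUU, Ile): 2 synonymous substitutions.
Codon 2 (CGG, Arg): 4 synonymous substitutions.
Codon 3 (AAC, Asn): 1 synonymous substitution.
Codon 4 (CUC, Leu): 3 synonymous substitutions.
Total: 2 + 4 + 1 + 3 = 10.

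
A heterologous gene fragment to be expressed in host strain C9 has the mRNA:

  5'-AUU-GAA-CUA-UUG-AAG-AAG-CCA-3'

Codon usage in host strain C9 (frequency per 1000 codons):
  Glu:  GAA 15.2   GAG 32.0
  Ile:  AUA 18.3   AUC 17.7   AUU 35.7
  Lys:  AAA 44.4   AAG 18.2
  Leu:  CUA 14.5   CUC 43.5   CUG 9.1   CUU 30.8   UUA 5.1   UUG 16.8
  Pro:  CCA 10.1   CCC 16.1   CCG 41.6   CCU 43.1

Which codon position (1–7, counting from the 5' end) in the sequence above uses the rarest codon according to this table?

Codon 1 AUU (Ile): 35.7 per 1000.
Codon 2 GAA (Glu): 15.2 per 1000.
Codon 3 CUA (Leu): 14.5 per 1000.
Codon 4 UUG (Leu): 16.8 per 1000.
Codon 5 AAG (Lys): 18.2 per 1000.
Codon 6 AAG (Lys): 18.2 per 1000.
Codon 7 CCA (Pro): 10.1 per 1000.
Lowest frequency is 10.1 at codon 7.

7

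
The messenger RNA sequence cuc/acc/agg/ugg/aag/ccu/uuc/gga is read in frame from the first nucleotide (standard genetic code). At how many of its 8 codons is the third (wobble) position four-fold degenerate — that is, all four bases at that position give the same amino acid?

4

Codon 1 CUC (Leu): third position 4-fold.
Codon 2 ACC (Thr): third position 4-fold.
Codon 3 AGG (Arg): third position 2-fold.
Codon 4 UGG (Trp): third position 1-fold.
Codon 5 AAG (Lys): third position 2-fold.
Codon 6 CCU (Pro): third position 4-fold.
Codon 7 UUC (Phe): third position 2-fold.
Codon 8 GGA (Gly): third position 4-fold.
Four-fold degenerate third positions: 4.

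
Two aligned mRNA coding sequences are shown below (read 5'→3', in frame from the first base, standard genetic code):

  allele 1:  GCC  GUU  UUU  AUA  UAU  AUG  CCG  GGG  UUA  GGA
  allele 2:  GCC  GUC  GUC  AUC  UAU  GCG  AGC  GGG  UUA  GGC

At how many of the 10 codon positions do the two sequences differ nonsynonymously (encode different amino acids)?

3

Codon 1: GCC Ala / GCC Ala — identical.
Codon 2: GUU Val / GUC Val — synonymous.
Codon 3: UUU Phe / GUC Val — nonsynonymous.
Codon 4: AUA Ile / AUC Ile — synonymous.
Codon 5: UAU Tyr / UAU Tyr — identical.
Codon 6: AUG Met / GCG Ala — nonsynonymous.
Codon 7: CCG Pro / AGC Ser — nonsynonymous.
Codon 8: GGG Gly / GGG Gly — identical.
Codon 9: UUA Leu / UUA Leu — identical.
Codon 10: GGA Gly / GGC Gly — synonymous.
Nonsynonymous differences: 3.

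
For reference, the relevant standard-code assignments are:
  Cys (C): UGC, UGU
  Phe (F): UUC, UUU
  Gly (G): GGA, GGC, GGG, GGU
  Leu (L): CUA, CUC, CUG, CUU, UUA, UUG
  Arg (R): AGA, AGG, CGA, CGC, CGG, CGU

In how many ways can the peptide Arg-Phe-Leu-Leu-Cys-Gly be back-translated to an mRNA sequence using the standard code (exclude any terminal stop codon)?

3456

Arg: 6 codons.
Phe: 2 codons.
Leu: 6 codons.
Leu: 6 codons.
Cys: 2 codons.
Gly: 4 codons.
6 × 2 × 6 × 6 × 2 × 4 = 3456.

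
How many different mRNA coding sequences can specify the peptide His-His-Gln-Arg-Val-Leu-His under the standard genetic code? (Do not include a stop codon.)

His: 2 codons.
His: 2 codons.
Gln: 2 codons.
Arg: 6 codons.
Val: 4 codons.
Leu: 6 codons.
His: 2 codons.
2 × 2 × 2 × 6 × 4 × 6 × 2 = 2304.

2304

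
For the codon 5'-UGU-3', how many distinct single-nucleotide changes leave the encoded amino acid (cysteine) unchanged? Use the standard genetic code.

Position 1: none → 0 synonymous.
Position 2: none → 0 synonymous.
Position 3: UGC → 1 synonymous.
Total: 0 + 0 + 1 = 1.

1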